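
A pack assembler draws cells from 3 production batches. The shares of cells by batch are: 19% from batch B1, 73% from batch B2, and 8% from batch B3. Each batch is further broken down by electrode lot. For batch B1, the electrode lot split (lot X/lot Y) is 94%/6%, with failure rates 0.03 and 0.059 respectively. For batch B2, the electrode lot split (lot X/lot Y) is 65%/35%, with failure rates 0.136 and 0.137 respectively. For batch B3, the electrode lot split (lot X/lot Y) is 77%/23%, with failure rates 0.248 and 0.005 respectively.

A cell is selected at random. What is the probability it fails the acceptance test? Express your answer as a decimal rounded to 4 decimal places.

P(F|B1) = 0.94·0.03 + 0.06·0.059 = 0.0282 + 0.00354 = 0.03174
P(F|B2) = 0.65·0.136 + 0.35·0.137 = 0.0884 + 0.04795 = 0.13635
P(F|B3) = 0.77·0.248 + 0.23·0.005 = 0.19096 + 0.00115 = 0.19211
Then overall,
P(F) = 0.19·0.03174 + 0.73·0.13635 + 0.08·0.19211
      = 0.0060306 + 0.0995355 + 0.0153688 = 0.1209349

P(F) ≈ 0.1209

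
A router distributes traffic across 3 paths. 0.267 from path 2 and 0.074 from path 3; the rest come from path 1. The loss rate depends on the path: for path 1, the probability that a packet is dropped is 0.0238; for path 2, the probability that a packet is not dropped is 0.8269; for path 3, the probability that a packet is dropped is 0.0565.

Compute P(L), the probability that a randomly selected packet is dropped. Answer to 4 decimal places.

P(1) = 1 − (0.267 + 0.074) = 0.659.
P(L|2) = 1 − 0.8269 = 0.1731.
P(L) = P(L|1)·P(1) + P(L|2)·P(2) + P(L|3)·P(3)
      = 0.0238·0.659 + 0.1731·0.267 + 0.0565·0.074
      = 0.0156842 + 0.0462177 + 0.004181 = 0.0660829

0.0661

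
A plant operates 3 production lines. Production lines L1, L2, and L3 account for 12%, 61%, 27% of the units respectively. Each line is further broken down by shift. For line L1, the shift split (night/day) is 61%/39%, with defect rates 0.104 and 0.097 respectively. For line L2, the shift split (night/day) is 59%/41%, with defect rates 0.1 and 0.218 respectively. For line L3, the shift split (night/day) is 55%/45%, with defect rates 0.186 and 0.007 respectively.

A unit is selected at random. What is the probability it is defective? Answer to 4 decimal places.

0.1311

P(D|L1) = 0.61·0.104 + 0.39·0.097 = 0.06344 + 0.03783 = 0.10127
P(D|L2) = 0.59·0.1 + 0.41·0.218 = 0.059 + 0.08938 = 0.14838
P(D|L3) = 0.55·0.186 + 0.45·0.007 = 0.1023 + 0.00315 = 0.10545
Then overall,
P(D) = 0.12·0.10127 + 0.61·0.14838 + 0.27·0.10545
      = 0.0121524 + 0.0905118 + 0.0284715 = 0.1311357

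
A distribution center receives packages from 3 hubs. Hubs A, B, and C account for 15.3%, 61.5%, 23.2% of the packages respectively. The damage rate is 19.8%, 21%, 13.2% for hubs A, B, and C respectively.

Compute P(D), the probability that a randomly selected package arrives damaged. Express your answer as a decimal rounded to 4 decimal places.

P(D) ≈ 0.1901

Summing over the partition,
P(D) = P(D|A)·P(A) + P(D|B)·P(B) + P(D|C)·P(C)
      = 0.198·0.153 + 0.21·0.615 + 0.132·0.232
      = 0.030294 + 0.12915 + 0.030624 = 0.190068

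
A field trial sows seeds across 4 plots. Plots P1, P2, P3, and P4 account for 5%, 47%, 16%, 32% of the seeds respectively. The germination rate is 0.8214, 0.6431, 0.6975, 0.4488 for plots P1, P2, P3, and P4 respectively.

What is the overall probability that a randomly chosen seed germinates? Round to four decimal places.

P(G) ≈ 0.5985

Summing over the partition,
P(G) = P(G|P1)·P(P1) + P(G|P2)·P(P2) + P(G|P3)·P(P3) + P(G|P4)·P(P4)
      = 0.8214·0.05 + 0.6431·0.47 + 0.6975·0.16 + 0.4488·0.32
      = 0.04107 + 0.302257 + 0.1116 + 0.143616 = 0.598543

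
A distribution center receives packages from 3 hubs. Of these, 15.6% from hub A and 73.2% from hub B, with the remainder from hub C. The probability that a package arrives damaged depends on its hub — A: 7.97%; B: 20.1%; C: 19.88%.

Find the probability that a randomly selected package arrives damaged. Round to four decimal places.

P(C) = 1 − (0.156 + 0.732) = 0.112.
P(D) = P(D|A)·P(A) + P(D|B)·P(B) + P(D|C)·P(C)
      = 0.0797·0.156 + 0.201·0.732 + 0.1988·0.112
      = 0.0124332 + 0.147132 + 0.0222656 = 0.1818308

P(D) ≈ 0.1818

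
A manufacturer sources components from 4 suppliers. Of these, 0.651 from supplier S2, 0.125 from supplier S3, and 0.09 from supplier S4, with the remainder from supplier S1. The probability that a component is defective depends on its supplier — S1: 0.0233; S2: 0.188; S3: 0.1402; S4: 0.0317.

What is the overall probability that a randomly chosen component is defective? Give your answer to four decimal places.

P(D) ≈ 0.1459

P(S1) = 1 − (0.651 + 0.125 + 0.09) = 0.134.
P(D) = P(D|S1)·P(S1) + P(D|S2)·P(S2) + P(D|S3)·P(S3) + P(D|S4)·P(S4)
      = 0.0233·0.134 + 0.188·0.651 + 0.1402·0.125 + 0.0317·0.09
      = 0.0031222 + 0.122388 + 0.017525 + 0.002853 = 0.1458882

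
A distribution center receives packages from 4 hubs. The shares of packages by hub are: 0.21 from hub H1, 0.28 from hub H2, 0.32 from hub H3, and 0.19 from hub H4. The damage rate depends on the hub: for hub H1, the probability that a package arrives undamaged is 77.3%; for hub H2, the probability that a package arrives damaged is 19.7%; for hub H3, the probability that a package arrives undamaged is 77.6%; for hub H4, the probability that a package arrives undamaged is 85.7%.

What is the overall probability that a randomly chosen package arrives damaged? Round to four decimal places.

P(D|H1) = 1 − 0.773 = 0.227.
P(D|H3) = 1 − 0.776 = 0.224.
P(D|H4) = 1 − 0.857 = 0.143.
Summing over the partition,
P(D) = P(D|H1)·P(H1) + P(D|H2)·P(H2) + P(D|H3)·P(H3) + P(D|H4)·P(H4)
      = 0.227·0.21 + 0.197·0.28 + 0.224·0.32 + 0.143·0.19
      = 0.04767 + 0.05516 + 0.07168 + 0.02717 = 0.20168

P(D) ≈ 0.2017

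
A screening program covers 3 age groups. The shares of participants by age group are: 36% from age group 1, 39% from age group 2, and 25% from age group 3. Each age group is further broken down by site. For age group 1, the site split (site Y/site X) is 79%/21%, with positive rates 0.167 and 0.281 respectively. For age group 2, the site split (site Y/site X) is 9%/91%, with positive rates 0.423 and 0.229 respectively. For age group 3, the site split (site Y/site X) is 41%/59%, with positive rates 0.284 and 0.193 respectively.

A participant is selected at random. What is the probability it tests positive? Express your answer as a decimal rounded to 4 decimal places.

0.2224

P(T|1) = 0.79·0.167 + 0.21·0.281 = 0.13193 + 0.05901 = 0.19094
P(T|2) = 0.09·0.423 + 0.91·0.229 = 0.03807 + 0.20839 = 0.24646
P(T|3) = 0.41·0.284 + 0.59·0.193 = 0.11644 + 0.11387 = 0.23031
Then overall,
P(T) = 0.36·0.19094 + 0.39·0.24646 + 0.25·0.23031
      = 0.0687384 + 0.0961194 + 0.0575775 = 0.2224353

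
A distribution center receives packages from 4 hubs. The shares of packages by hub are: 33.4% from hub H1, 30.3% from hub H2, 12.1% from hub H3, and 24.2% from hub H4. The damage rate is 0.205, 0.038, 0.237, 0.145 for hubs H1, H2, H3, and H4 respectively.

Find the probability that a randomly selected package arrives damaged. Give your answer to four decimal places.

By the law of total probability,
P(D) = P(D|H1)·P(H1) + P(D|H2)·P(H2) + P(D|H3)·P(H3) + P(D|H4)·P(H4)
      = 0.205·0.334 + 0.038·0.303 + 0.237·0.121 + 0.145·0.242
      = 0.06847 + 0.011514 + 0.028677 + 0.03509 = 0.143751

P(D) ≈ 0.1438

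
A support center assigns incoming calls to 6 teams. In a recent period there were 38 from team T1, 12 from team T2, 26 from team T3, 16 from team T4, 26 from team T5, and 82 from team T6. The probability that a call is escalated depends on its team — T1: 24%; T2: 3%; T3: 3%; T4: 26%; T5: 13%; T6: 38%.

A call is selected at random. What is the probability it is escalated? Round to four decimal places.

P(E) ≈ 0.2448

Total: 38 + 12 + 26 + 16 + 26 + 82 = 200.
P(T1) = 38/200 = 0.19. P(T2) = 12/200 = 0.06. P(T3) = 26/200 = 0.13. P(T4) = 16/200 = 0.08. P(T5) = 26/200 = 0.13. P(T6) = 82/200 = 0.41.
Using total probability over the partition,
P(E) = P(E|T1)·P(T1) + P(E|T2)·P(T2) + P(E|T3)·P(T3) + P(E|T4)·P(T4) + P(E|T5)·P(T5) + P(E|T6)·P(T6)
      = 0.24·0.19 + 0.03·0.06 + 0.03·0.13 + 0.26·0.08 + 0.13·0.13 + 0.38·0.41
      = 0.0456 + 0.0018 + 0.0039 + 0.0208 + 0.0169 + 0.1558 = 0.2448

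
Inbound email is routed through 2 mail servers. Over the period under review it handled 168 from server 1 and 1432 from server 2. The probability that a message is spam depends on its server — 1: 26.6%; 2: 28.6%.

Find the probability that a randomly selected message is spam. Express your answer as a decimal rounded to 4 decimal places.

Total: 168 + 1432 = 1600.
P(1) = 168/1600 = 0.105. P(2) = 1432/1600 = 0.895.
P(S) = P(S|1)·P(1) + P(S|2)·P(2)
      = 0.266·0.105 + 0.286·0.895
      = 0.02793 + 0.25597 = 0.2839

P(S) ≈ 0.2839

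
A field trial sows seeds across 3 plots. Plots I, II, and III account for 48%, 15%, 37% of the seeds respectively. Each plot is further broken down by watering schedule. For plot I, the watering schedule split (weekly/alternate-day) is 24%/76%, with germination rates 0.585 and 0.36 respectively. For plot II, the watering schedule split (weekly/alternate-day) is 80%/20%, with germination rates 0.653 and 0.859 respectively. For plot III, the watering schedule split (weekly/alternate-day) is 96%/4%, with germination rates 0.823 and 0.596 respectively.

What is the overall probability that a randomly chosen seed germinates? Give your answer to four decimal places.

P(G|I) = 0.24·0.585 + 0.76·0.36 = 0.1404 + 0.2736 = 0.414
P(G|II) = 0.8·0.653 + 0.2·0.859 = 0.5224 + 0.1718 = 0.6942
P(G|III) = 0.96·0.823 + 0.04·0.596 = 0.79008 + 0.02384 = 0.81392
Then overall,
P(G) = 0.48·0.414 + 0.15·0.6942 + 0.37·0.81392
      = 0.19872 + 0.10413 + 0.3011504 = 0.6040004

P(G) ≈ 0.6040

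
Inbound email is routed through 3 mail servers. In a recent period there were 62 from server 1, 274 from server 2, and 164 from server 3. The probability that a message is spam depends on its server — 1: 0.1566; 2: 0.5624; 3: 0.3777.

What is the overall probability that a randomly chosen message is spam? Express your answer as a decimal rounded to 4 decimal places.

Total: 62 + 274 + 164 = 500.
P(1) = 62/500 = 0.124. P(2) = 274/500 = 0.548. P(3) = 164/500 = 0.328.
P(S) = P(S|1)·P(1) + P(S|2)·P(2) + P(S|3)·P(3)
      = 0.1566·0.124 + 0.5624·0.548 + 0.3777·0.328
      = 0.0194184 + 0.3081952 + 0.1238856 = 0.4514992

P(S) ≈ 0.4515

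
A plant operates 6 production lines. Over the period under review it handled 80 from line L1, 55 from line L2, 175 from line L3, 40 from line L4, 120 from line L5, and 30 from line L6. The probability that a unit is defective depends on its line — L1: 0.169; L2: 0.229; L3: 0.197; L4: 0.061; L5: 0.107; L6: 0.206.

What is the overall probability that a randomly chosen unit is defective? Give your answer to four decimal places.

0.1641

Total: 80 + 55 + 175 + 40 + 120 + 30 = 500.
P(L1) = 80/500 = 0.16. P(L2) = 55/500 = 0.11. P(L3) = 175/500 = 0.35. P(L4) = 40/500 = 0.08. P(L5) = 120/500 = 0.24. P(L6) = 30/500 = 0.06.
Summing over the partition,
P(D) = P(D|L1)·P(L1) + P(D|L2)·P(L2) + P(D|L3)·P(L3) + P(D|L4)·P(L4) + P(D|L5)·P(L5) + P(D|L6)·P(L6)
      = 0.169·0.16 + 0.229·0.11 + 0.197·0.35 + 0.061·0.08 + 0.107·0.24 + 0.206·0.06
      = 0.02704 + 0.02519 + 0.06895 + 0.00488 + 0.02568 + 0.01236 = 0.1641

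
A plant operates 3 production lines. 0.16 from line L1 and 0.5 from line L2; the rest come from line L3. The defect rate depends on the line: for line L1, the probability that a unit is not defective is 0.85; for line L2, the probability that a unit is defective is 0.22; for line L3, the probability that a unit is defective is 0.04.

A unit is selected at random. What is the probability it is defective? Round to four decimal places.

0.1476

P(L3) = 1 − (0.16 + 0.5) = 0.34.
P(D|L1) = 1 − 0.85 = 0.15.
By the law of total probability,
P(D) = P(D|L1)·P(L1) + P(D|L2)·P(L2) + P(D|L3)·P(L3)
      = 0.15·0.16 + 0.22·0.5 + 0.04·0.34
      = 0.024 + 0.11 + 0.0136 = 0.1476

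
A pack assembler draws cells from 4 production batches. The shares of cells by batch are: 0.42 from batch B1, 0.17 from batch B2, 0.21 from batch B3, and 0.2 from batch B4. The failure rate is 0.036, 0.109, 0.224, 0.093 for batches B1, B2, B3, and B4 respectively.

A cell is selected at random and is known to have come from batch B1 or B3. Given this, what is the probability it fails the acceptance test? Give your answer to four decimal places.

Let S = {B1, B3}.
P(S) = 0.42 + 0.21 = 0.63.
P(F ∩ S) = 0.036·0.42 + 0.224·0.21 = 0.01512 + 0.04704 = 0.06216.
P(F | S) = 0.06216 / 0.63 = 0.098667…

0.0987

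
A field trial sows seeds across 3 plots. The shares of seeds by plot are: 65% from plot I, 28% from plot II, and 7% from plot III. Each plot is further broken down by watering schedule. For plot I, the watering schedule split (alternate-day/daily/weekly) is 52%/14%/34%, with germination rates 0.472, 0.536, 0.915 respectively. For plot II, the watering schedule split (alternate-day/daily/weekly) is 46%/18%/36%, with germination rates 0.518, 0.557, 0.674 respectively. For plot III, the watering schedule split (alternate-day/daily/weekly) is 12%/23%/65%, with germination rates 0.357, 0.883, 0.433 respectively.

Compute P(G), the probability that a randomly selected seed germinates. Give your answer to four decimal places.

P(G|I) = 0.52·0.472 + 0.14·0.536 + 0.34·0.915 = 0.24544 + 0.07504 + 0.3111 = 0.63158
P(G|II) = 0.46·0.518 + 0.18·0.557 + 0.36·0.674 = 0.23828 + 0.10026 + 0.24264 = 0.58118
P(G|III) = 0.12·0.357 + 0.23·0.883 + 0.65·0.433 = 0.04284 + 0.20309 + 0.28145 = 0.52738
By total probability over the outer partition,
P(G) = 0.65·0.63158 + 0.28·0.58118 + 0.07·0.52738
      = 0.410527 + 0.1627304 + 0.0369166 = 0.610174

P(G) ≈ 0.6102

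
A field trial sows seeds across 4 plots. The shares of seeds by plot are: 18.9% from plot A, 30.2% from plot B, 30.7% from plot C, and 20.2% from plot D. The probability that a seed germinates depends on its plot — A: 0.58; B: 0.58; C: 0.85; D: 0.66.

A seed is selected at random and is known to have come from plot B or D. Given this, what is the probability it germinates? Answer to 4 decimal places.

Let S = {B, D}.
P(S) = 0.302 + 0.202 = 0.504.
P(G ∩ S) = 0.58·0.302 + 0.66·0.202 = 0.17516 + 0.13332 = 0.30848.
P(G | S) = 0.30848 / 0.504 = 0.612063…

P(G|S) ≈ 0.6121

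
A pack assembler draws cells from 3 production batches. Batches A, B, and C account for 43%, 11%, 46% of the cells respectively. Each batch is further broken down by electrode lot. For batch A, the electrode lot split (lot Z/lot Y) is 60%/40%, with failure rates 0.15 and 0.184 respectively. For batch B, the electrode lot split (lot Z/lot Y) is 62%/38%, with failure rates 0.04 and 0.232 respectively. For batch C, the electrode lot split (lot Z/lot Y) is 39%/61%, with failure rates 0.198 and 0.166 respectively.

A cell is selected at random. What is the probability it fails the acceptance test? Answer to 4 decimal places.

P(F|A) = 0.6·0.15 + 0.4·0.184 = 0.09 + 0.0736 = 0.1636
P(F|B) = 0.62·0.04 + 0.38·0.232 = 0.0248 + 0.08816 = 0.11296
P(F|C) = 0.39·0.198 + 0.61·0.166 = 0.07722 + 0.10126 = 0.17848
By total probability over the outer partition,
P(F) = 0.43·0.1636 + 0.11·0.11296 + 0.46·0.17848
      = 0.070348 + 0.0124256 + 0.0821008 = 0.1648744

P(F) ≈ 0.1649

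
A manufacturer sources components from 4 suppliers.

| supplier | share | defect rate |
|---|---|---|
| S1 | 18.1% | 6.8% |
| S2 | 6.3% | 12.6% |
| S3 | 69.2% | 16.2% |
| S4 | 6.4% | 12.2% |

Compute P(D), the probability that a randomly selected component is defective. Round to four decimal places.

0.1402

P(D) = P(D|S1)·P(S1) + P(D|S2)·P(S2) + P(D|S3)·P(S3) + P(D|S4)·P(S4)
      = 0.068·0.181 + 0.126·0.063 + 0.162·0.692 + 0.122·0.064
      = 0.012308 + 0.007938 + 0.112104 + 0.007808 = 0.140158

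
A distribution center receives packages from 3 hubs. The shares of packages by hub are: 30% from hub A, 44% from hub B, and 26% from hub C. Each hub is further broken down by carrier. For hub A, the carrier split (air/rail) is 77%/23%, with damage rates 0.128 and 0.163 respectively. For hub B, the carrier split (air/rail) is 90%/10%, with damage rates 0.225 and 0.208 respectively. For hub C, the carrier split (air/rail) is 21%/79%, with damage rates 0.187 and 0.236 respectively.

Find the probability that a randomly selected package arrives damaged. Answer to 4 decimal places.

P(D) ≈ 0.1978

P(D|A) = 0.77·0.128 + 0.23·0.163 = 0.09856 + 0.03749 = 0.13605
P(D|B) = 0.9·0.225 + 0.1·0.208 = 0.2025 + 0.0208 = 0.2233
P(D|C) = 0.21·0.187 + 0.79·0.236 = 0.03927 + 0.18644 = 0.22571
By total probability over the outer partition,
P(D) = 0.3·0.13605 + 0.44·0.2233 + 0.26·0.22571
      = 0.040815 + 0.098252 + 0.0586846 = 0.1977516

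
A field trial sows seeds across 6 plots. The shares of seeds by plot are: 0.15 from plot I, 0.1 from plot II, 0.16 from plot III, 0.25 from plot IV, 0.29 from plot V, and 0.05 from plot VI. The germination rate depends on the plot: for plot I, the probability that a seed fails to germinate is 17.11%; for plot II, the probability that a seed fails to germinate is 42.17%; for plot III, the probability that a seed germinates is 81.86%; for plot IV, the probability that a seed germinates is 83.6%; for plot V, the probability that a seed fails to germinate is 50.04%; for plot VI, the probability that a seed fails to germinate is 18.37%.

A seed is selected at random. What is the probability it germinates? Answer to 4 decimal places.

P(G|I) = 1 − 0.1711 = 0.8289.
P(G|II) = 1 − 0.4217 = 0.5783.
P(G|V) = 1 − 0.5004 = 0.4996.
P(G|VI) = 1 − 0.1837 = 0.8163.
P(G) = P(G|I)·P(I) + P(G|II)·P(II) + P(G|III)·P(III) + P(G|IV)·P(IV) + P(G|V)·P(V) + P(G|VI)·P(VI)
      = 0.8289·0.15 + 0.5783·0.1 + 0.8186·0.16 + 0.836·0.25 + 0.4996·0.29 + 0.8163·0.05
      = 0.124335 + 0.05783 + 0.130976 + 0.209 + 0.144884 + 0.040815 = 0.70784

0.7078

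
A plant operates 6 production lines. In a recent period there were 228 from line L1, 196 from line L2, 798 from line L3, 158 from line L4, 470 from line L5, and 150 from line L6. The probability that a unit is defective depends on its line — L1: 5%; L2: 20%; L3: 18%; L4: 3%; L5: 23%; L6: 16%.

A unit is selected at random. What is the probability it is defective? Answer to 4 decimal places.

0.1655

Total: 228 + 196 + 798 + 158 + 470 + 150 = 2000.
P(L1) = 228/2000 = 0.114. P(L2) = 196/2000 = 0.098. P(L3) = 798/2000 = 0.399. P(L4) = 158/2000 = 0.079. P(L5) = 470/2000 = 0.235. P(L6) = 150/2000 = 0.075.
P(D) = P(D|L1)·P(L1) + P(D|L2)·P(L2) + P(D|L3)·P(L3) + P(D|L4)·P(L4) + P(D|L5)·P(L5) + P(D|L6)·P(L6)
      = 0.05·0.114 + 0.2·0.098 + 0.18·0.399 + 0.03·0.079 + 0.23·0.235 + 0.16·0.075
      = 0.0057 + 0.0196 + 0.07182 + 0.00237 + 0.05405 + 0.012 = 0.16554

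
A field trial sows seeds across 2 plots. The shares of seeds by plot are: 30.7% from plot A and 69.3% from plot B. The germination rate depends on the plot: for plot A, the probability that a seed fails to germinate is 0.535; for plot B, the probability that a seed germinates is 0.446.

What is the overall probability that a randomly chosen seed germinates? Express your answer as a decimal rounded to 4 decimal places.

P(G|A) = 1 − 0.535 = 0.465.
P(G) = P(G|A)·P(A) + P(G|B)·P(B)
      = 0.465·0.307 + 0.446·0.693
      = 0.142755 + 0.309078 = 0.451833

0.4518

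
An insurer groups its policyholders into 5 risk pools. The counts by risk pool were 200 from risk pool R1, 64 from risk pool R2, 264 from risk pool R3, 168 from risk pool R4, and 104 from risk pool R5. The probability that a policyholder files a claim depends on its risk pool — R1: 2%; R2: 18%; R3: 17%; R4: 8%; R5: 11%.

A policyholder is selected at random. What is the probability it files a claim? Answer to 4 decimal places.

P(C) ≈ 0.1066

Total: 200 + 64 + 264 + 168 + 104 = 800.
P(R1) = 200/800 = 0.25. P(R2) = 64/800 = 0.08. P(R3) = 264/800 = 0.33. P(R4) = 168/800 = 0.21. P(R5) = 104/800 = 0.13.
By the law of total probability,
P(C) = P(C|R1)·P(R1) + P(C|R2)·P(R2) + P(C|R3)·P(R3) + P(C|R4)·P(R4) + P(C|R5)·P(R5)
      = 0.02·0.25 + 0.18·0.08 + 0.17·0.33 + 0.08·0.21 + 0.11·0.13
      = 0.005 + 0.0144 + 0.0561 + 0.0168 + 0.0143 = 0.1066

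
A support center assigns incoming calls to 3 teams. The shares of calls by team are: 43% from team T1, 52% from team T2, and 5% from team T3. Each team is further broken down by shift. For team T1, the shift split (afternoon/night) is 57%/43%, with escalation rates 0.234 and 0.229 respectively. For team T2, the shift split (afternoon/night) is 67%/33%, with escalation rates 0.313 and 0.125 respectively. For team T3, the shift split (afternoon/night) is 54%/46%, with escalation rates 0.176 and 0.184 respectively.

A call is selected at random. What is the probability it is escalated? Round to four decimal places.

0.2392

P(E|T1) = 0.57·0.234 + 0.43·0.229 = 0.13338 + 0.09847 = 0.23185
P(E|T2) = 0.67·0.313 + 0.33·0.125 = 0.20971 + 0.04125 = 0.25096
P(E|T3) = 0.54·0.176 + 0.46·0.184 = 0.09504 + 0.08464 = 0.17968
By total probability over the outer partition,
P(E) = 0.43·0.23185 + 0.52·0.25096 + 0.05·0.17968
      = 0.0996955 + 0.1304992 + 0.008984 = 0.2391787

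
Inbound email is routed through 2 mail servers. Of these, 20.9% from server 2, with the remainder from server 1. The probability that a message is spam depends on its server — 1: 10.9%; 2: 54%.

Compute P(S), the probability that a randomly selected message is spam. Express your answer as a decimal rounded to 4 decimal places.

P(S) ≈ 0.1991

P(1) = 1 − (0.209) = 0.791.
P(S) = P(S|1)·P(1) + P(S|2)·P(2)
      = 0.109·0.791 + 0.54·0.209
      = 0.086219 + 0.11286 = 0.199079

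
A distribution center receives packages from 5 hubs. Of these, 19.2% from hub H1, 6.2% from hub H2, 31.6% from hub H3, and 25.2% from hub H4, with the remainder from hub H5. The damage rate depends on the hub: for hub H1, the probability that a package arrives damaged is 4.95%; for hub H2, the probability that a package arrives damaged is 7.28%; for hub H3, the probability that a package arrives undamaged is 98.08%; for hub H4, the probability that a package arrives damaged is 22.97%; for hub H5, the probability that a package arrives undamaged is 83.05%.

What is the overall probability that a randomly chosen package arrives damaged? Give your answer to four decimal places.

P(D) ≈ 0.1081

P(H5) = 1 − (0.192 + 0.062 + 0.316 + 0.252) = 0.178.
P(D|H3) = 1 − 0.9808 = 0.0192.
P(D|H5) = 1 − 0.8305 = 0.1695.
P(D) = P(D|H1)·P(H1) + P(D|H2)·P(H2) + P(D|H3)·P(H3) + P(D|H4)·P(H4) + P(D|H5)·P(H5)
      = 0.0495·0.192 + 0.0728·0.062 + 0.0192·0.316 + 0.2297·0.252 + 0.1695·0.178
      = 0.009504 + 0.0045136 + 0.0060672 + 0.0578844 + 0.030171 = 0.1081402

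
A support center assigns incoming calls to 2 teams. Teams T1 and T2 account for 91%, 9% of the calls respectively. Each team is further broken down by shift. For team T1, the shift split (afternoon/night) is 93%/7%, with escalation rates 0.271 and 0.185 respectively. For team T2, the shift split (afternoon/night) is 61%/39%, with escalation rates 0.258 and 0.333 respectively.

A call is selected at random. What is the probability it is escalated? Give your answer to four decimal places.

P(E) ≈ 0.2670

P(E|T1) = 0.93·0.271 + 0.07·0.185 = 0.25203 + 0.01295 = 0.26498
P(E|T2) = 0.61·0.258 + 0.39·0.333 = 0.15738 + 0.12987 = 0.28725
By total probability over the outer partition,
P(E) = 0.91·0.26498 + 0.09·0.28725
      = 0.2411318 + 0.0258525 = 0.2669843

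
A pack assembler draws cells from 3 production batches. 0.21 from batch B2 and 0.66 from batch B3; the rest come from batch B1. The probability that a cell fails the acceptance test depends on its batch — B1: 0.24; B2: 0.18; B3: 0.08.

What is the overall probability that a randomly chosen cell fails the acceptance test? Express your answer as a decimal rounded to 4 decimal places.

P(B1) = 1 − (0.21 + 0.66) = 0.13.
By the law of total probability,
P(F) = P(F|B1)·P(B1) + P(F|B2)·P(B2) + P(F|B3)·P(B3)
      = 0.24·0.13 + 0.18·0.21 + 0.08·0.66
      = 0.0312 + 0.0378 + 0.0528 = 0.1218

0.1218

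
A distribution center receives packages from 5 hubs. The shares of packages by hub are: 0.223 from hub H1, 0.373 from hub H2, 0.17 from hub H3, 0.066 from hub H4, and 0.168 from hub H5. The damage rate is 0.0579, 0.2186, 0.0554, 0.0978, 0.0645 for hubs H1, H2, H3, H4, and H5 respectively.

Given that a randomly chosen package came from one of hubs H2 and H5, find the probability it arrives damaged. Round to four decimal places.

0.1707

Let S = {H2, H5}.
P(S) = 0.373 + 0.168 = 0.541.
P(D ∩ S) = 0.2186·0.373 + 0.0645·0.168 = 0.0815378 + 0.010836 = 0.0923738.
P(D | S) = 0.0923738 / 0.541 = 0.170746…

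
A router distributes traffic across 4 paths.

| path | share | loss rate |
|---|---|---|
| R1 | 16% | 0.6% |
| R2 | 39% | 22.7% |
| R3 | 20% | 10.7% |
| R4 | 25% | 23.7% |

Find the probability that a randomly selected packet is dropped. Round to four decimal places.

By the law of total probability,
P(L) = P(L|R1)·P(R1) + P(L|R2)·P(R2) + P(L|R3)·P(R3) + P(L|R4)·P(R4)
      = 0.006·0.16 + 0.227·0.39 + 0.107·0.2 + 0.237·0.25
      = 0.00096 + 0.08853 + 0.0214 + 0.05925 = 0.17014

0.1701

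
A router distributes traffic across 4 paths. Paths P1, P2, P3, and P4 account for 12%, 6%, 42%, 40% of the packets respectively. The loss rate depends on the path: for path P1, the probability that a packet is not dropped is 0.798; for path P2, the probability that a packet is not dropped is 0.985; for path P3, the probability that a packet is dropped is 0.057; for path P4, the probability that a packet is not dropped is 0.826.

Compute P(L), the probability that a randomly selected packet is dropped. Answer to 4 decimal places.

0.1187

P(L|P1) = 1 − 0.798 = 0.202.
P(L|P2) = 1 − 0.985 = 0.015.
P(L|P4) = 1 − 0.826 = 0.174.
P(L) = P(L|P1)·P(P1) + P(L|P2)·P(P2) + P(L|P3)·P(P3) + P(L|P4)·P(P4)
      = 0.202·0.12 + 0.015·0.06 + 0.057·0.42 + 0.174·0.4
      = 0.02424 + 0.0009 + 0.02394 + 0.0696 = 0.11868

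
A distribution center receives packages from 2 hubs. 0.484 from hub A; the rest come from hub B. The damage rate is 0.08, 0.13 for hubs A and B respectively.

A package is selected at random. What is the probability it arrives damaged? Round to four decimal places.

P(B) = 1 − (0.484) = 0.516.
Summing over the partition,
P(D) = P(D|A)·P(A) + P(D|B)·P(B)
      = 0.08·0.484 + 0.13·0.516
      = 0.03872 + 0.06708 = 0.1058

P(D) ≈ 0.1058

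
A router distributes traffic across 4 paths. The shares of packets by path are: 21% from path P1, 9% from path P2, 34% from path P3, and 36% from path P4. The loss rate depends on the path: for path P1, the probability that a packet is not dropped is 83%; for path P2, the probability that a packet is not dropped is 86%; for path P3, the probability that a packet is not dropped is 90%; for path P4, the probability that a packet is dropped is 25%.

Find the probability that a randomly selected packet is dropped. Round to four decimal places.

P(L|P1) = 1 − 0.83 = 0.17.
P(L|P2) = 1 − 0.86 = 0.14.
P(L|P3) = 1 − 0.9 = 0.1.
By the law of total probability,
P(L) = P(L|P1)·P(P1) + P(L|P2)·P(P2) + P(L|P3)·P(P3) + P(L|P4)·P(P4)
      = 0.17·0.21 + 0.14·0.09 + 0.1·0.34 + 0.25·0.36
      = 0.0357 + 0.0126 + 0.034 + 0.09 = 0.1723

P(L) ≈ 0.1723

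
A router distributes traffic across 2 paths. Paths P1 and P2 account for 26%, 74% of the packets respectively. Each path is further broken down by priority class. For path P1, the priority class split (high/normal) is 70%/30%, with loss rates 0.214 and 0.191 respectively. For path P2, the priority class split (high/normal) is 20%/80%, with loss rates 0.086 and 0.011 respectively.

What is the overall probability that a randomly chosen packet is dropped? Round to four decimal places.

P(L|P1) = 0.7·0.214 + 0.3·0.191 = 0.1498 + 0.0573 = 0.2071
P(L|P2) = 0.2·0.086 + 0.8·0.011 = 0.0172 + 0.0088 = 0.026
By total probability over the outer partition,
P(L) = 0.26·0.2071 + 0.74·0.026
      = 0.053846 + 0.01924 = 0.073086

0.0731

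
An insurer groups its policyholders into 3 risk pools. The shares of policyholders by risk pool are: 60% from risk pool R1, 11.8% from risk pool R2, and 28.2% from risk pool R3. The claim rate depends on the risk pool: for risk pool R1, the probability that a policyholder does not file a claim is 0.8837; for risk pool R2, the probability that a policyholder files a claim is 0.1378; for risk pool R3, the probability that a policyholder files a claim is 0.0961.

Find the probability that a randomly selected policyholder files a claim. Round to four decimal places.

P(C) ≈ 0.1131

P(C|R1) = 1 − 0.8837 = 0.1163.
P(C) = P(C|R1)·P(R1) + P(C|R2)·P(R2) + P(C|R3)·P(R3)
      = 0.1163·0.6 + 0.1378·0.118 + 0.0961·0.282
      = 0.06978 + 0.0162604 + 0.0271002 = 0.1131406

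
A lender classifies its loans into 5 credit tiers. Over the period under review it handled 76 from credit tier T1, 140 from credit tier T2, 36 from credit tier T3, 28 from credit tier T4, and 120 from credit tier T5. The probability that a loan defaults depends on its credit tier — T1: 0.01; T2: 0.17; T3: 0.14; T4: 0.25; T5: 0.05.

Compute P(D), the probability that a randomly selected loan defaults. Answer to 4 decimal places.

Total: 76 + 140 + 36 + 28 + 120 = 400.
P(T1) = 76/400 = 0.19. P(T2) = 140/400 = 0.35. P(T3) = 36/400 = 0.09. P(T4) = 28/400 = 0.07. P(T5) = 120/400 = 0.3.
By the law of total probability,
P(D) = P(D|T1)·P(T1) + P(D|T2)·P(T2) + P(D|T3)·P(T3) + P(D|T4)·P(T4) + P(D|T5)·P(T5)
      = 0.01·0.19 + 0.17·0.35 + 0.14·0.09 + 0.25·0.07 + 0.05·0.3
      = 0.0019 + 0.0595 + 0.0126 + 0.0175 + 0.015 = 0.1065

0.1065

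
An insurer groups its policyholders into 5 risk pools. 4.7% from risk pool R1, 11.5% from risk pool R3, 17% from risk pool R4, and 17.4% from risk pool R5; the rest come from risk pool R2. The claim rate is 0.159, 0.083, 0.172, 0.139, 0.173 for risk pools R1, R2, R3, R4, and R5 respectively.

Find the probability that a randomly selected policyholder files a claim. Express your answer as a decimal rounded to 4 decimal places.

P(R2) = 1 − (0.047 + 0.115 + 0.17 + 0.174) = 0.494.
P(C) = P(C|R1)·P(R1) + P(C|R2)·P(R2) + P(C|R3)·P(R3) + P(C|R4)·P(R4) + P(C|R5)·P(R5)
      = 0.159·0.047 + 0.083·0.494 + 0.172·0.115 + 0.139·0.17 + 0.173·0.174
      = 0.007473 + 0.041002 + 0.01978 + 0.02363 + 0.030102 = 0.121987

0.1220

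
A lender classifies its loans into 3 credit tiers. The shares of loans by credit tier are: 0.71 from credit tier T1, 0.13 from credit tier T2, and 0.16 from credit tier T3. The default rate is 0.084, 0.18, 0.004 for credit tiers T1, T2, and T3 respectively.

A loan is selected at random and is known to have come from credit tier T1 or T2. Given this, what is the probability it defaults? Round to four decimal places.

Let S = {T1, T2}.
P(S) = 0.71 + 0.13 = 0.84.
P(D ∩ S) = 0.084·0.71 + 0.18·0.13 = 0.05964 + 0.0234 = 0.08304.
P(D | S) = 0.08304 / 0.84 = 0.098857…

P(D|S) ≈ 0.0989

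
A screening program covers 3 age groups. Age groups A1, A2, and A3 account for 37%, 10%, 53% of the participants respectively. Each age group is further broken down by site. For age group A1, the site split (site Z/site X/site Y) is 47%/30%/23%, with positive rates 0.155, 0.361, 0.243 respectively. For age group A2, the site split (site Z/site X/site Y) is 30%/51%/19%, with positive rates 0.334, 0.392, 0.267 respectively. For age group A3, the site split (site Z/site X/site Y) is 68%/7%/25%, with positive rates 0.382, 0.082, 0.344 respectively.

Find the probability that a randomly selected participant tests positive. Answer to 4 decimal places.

0.3091

P(T|A1) = 0.47·0.155 + 0.3·0.361 + 0.23·0.243 = 0.07285 + 0.1083 + 0.05589 = 0.23704
P(T|A2) = 0.3·0.334 + 0.51·0.392 + 0.19·0.267 = 0.1002 + 0.19992 + 0.05073 = 0.35085
P(T|A3) = 0.68·0.382 + 0.07·0.082 + 0.25·0.344 = 0.25976 + 0.00574 + 0.086 = 0.3515
Then overall,
P(T) = 0.37·0.23704 + 0.1·0.35085 + 0.53·0.3515
      = 0.0877048 + 0.035085 + 0.186295 = 0.3090848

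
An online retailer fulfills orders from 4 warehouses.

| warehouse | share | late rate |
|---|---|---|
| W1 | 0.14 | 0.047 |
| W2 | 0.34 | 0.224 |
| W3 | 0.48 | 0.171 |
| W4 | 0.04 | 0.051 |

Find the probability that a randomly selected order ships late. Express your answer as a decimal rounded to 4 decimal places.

P(L) ≈ 0.1669

P(L) = P(L|W1)·P(W1) + P(L|W2)·P(W2) + P(L|W3)·P(W3) + P(L|W4)·P(W4)
      = 0.047·0.14 + 0.224·0.34 + 0.171·0.48 + 0.051·0.04
      = 0.00658 + 0.07616 + 0.08208 + 0.00204 = 0.16686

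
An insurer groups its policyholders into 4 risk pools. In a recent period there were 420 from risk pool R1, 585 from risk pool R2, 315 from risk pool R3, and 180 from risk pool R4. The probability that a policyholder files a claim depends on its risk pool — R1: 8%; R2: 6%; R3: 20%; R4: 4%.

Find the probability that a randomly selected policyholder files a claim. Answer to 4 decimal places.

P(C) ≈ 0.0926

Total: 420 + 585 + 315 + 180 = 1500.
P(R1) = 420/1500 = 0.28. P(R2) = 585/1500 = 0.39. P(R3) = 315/1500 = 0.21. P(R4) = 180/1500 = 0.12.
Using total probability over the partition,
P(C) = P(C|R1)·P(R1) + P(C|R2)·P(R2) + P(C|R3)·P(R3) + P(C|R4)·P(R4)
      = 0.08·0.28 + 0.06·0.39 + 0.2·0.21 + 0.04·0.12
      = 0.0224 + 0.0234 + 0.042 + 0.0048 = 0.0926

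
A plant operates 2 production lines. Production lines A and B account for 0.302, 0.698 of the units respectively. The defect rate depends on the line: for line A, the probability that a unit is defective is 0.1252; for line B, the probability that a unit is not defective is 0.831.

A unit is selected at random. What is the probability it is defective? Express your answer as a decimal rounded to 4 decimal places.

0.1558

P(D|B) = 1 − 0.831 = 0.169.
P(D) = P(D|A)·P(A) + P(D|B)·P(B)
      = 0.1252·0.302 + 0.169·0.698
      = 0.0378104 + 0.117962 = 0.1557724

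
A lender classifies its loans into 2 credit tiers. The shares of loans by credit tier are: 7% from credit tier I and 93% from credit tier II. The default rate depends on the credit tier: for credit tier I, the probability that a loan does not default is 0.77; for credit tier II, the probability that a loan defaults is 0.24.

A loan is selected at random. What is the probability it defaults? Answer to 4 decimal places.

P(D|I) = 1 − 0.77 = 0.23.
P(D) = P(D|I)·P(I) + P(D|II)·P(II)
      = 0.23·0.07 + 0.24·0.93
      = 0.0161 + 0.2232 = 0.2393

0.2393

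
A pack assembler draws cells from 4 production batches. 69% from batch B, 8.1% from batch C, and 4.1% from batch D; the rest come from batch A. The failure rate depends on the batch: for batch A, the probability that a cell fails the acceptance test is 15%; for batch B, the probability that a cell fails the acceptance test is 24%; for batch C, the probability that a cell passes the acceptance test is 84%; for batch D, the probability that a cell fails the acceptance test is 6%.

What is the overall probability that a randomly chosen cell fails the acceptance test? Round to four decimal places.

P(A) = 1 − (0.69 + 0.081 + 0.041) = 0.188.
P(F|C) = 1 − 0.84 = 0.16.
Summing over the partition,
P(F) = P(F|A)·P(A) + P(F|B)·P(B) + P(F|C)·P(C) + P(F|D)·P(D)
      = 0.15·0.188 + 0.24·0.69 + 0.16·0.081 + 0.06·0.041
      = 0.0282 + 0.1656 + 0.01296 + 0.00246 = 0.20922

P(F) ≈ 0.2092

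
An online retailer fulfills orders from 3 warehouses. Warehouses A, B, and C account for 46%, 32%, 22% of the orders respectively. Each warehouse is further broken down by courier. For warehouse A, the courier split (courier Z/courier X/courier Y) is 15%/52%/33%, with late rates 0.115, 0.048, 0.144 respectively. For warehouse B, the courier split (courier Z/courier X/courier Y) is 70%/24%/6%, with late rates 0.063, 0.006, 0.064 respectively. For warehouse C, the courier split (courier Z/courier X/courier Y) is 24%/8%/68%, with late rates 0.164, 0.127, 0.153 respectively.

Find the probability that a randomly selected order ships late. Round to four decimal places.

P(L) ≈ 0.0909

P(L|A) = 0.15·0.115 + 0.52·0.048 + 0.33·0.144 = 0.01725 + 0.02496 + 0.04752 = 0.08973
P(L|B) = 0.7·0.063 + 0.24·0.006 + 0.06·0.064 = 0.0441 + 0.00144 + 0.00384 = 0.04938
P(L|C) = 0.24·0.164 + 0.08·0.127 + 0.68·0.153 = 0.03936 + 0.01016 + 0.10404 = 0.15356
By total probability over the outer partition,
P(L) = 0.46·0.08973 + 0.32·0.04938 + 0.22·0.15356
      = 0.0412758 + 0.0158016 + 0.0337832 = 0.0908606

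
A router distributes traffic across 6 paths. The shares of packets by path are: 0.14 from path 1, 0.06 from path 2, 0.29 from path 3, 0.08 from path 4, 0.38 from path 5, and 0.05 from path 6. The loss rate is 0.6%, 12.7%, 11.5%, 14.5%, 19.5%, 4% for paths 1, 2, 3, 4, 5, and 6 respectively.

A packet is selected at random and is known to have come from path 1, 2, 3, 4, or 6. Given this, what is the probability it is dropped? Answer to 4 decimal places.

P(L|S) ≈ 0.0894

Let S = {1, 2, 3, 4, 6}.
P(S) = 0.14 + 0.06 + 0.29 + 0.08 + 0.05 = 0.62.
P(L ∩ S) = 0.006·0.14 + 0.127·0.06 + 0.115·0.29 + 0.145·0.08 + 0.04·0.05 = 0.00084 + 0.00762 + 0.03335 + 0.0116 + 0.002 = 0.05541.
P(L | S) = 0.05541 / 0.62 = 0.089371…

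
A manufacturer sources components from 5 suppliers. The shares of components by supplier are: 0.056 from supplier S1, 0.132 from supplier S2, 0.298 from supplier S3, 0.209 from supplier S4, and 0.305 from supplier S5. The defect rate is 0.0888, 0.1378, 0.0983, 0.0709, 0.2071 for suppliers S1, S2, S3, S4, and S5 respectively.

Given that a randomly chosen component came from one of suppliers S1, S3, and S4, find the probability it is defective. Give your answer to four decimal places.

P(D|S) ≈ 0.0872

Let S = {S1, S3, S4}.
P(S) = 0.056 + 0.298 + 0.209 = 0.563.
P(D ∩ S) = 0.0888·0.056 + 0.0983·0.298 + 0.0709·0.209 = 0.0049728 + 0.0292934 + 0.0148181 = 0.0490843.
P(D | S) = 0.0490843 / 0.563 = 0.087183…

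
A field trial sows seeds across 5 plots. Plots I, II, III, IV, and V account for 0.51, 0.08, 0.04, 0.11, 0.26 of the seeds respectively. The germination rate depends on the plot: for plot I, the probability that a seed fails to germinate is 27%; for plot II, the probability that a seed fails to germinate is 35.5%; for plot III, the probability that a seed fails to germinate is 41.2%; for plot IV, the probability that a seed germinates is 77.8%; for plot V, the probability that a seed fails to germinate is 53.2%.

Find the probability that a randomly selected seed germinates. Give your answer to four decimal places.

P(G|I) = 1 − 0.27 = 0.73.
P(G|II) = 1 − 0.355 = 0.645.
P(G|III) = 1 − 0.412 = 0.588.
P(G|V) = 1 − 0.532 = 0.468.
P(G) = P(G|I)·P(I) + P(G|II)·P(II) + P(G|III)·P(III) + P(G|IV)·P(IV) + P(G|V)·P(V)
      = 0.73·0.51 + 0.645·0.08 + 0.588·0.04 + 0.778·0.11 + 0.468·0.26
      = 0.3723 + 0.0516 + 0.02352 + 0.08558 + 0.12168 = 0.65468

0.6547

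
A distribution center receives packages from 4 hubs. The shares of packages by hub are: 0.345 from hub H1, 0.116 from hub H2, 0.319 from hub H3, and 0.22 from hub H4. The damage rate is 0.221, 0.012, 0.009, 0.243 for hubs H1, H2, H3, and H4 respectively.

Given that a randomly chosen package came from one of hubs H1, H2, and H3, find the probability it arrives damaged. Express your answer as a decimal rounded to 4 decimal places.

0.1032

Let S = {H1, H2, H3}.
P(S) = 0.345 + 0.116 + 0.319 = 0.78.
P(D ∩ S) = 0.221·0.345 + 0.012·0.116 + 0.009·0.319 = 0.076245 + 0.001392 + 0.002871 = 0.080508.
P(D | S) = 0.080508 / 0.78 = 0.103215…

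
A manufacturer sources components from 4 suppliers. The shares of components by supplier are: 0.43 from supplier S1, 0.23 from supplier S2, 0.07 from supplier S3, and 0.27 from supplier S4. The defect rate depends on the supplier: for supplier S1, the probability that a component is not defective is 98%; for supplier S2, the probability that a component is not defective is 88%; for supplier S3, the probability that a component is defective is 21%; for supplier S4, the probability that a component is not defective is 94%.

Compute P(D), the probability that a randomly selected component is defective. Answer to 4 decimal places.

P(D) ≈ 0.0671

P(D|S1) = 1 − 0.98 = 0.02.
P(D|S2) = 1 − 0.88 = 0.12.
P(D|S4) = 1 − 0.94 = 0.06.
Using total probability over the partition,
P(D) = P(D|S1)·P(S1) + P(D|S2)·P(S2) + P(D|S3)·P(S3) + P(D|S4)·P(S4)
      = 0.02·0.43 + 0.12·0.23 + 0.21·0.07 + 0.06·0.27
      = 0.0086 + 0.0276 + 0.0147 + 0.0162 = 0.0671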